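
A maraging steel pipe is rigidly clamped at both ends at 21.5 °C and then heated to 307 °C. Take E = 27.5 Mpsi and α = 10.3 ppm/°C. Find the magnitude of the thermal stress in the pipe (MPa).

E = 27.5 Mpsi = 189.6 GPa.
ΔT = 285.5 K. Constrained thermal stress σ = E·α·ΔT = 189.6×10³ MPa × 10.3×10⁻⁶ × 285.5 = 558 MPa (compressive).

558 MPa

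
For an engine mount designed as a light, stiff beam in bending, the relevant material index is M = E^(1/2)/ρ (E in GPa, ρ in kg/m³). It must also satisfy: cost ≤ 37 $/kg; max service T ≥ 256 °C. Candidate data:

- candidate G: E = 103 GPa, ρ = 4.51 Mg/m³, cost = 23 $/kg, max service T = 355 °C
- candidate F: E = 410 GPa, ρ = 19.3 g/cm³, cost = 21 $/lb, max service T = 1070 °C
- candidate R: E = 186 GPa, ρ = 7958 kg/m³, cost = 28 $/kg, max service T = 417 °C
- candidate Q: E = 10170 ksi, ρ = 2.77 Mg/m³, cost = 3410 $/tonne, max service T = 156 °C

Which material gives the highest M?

Screen on constraints: cost ≤ 37 $/kg; max service T ≥ 256 °C. Survivors: candidate G, candidate R.
After converting to SI:
  candidate G: E = 103.0 GPa, ρ = 4510 kg/m³
  candidate R: E = 186.0 GPa, ρ = 7958 kg/m³
  candidate G: M = 2.25×10⁻³
  candidate R: M = 1.71×10⁻³
Candidate G has the largest M.

candidate G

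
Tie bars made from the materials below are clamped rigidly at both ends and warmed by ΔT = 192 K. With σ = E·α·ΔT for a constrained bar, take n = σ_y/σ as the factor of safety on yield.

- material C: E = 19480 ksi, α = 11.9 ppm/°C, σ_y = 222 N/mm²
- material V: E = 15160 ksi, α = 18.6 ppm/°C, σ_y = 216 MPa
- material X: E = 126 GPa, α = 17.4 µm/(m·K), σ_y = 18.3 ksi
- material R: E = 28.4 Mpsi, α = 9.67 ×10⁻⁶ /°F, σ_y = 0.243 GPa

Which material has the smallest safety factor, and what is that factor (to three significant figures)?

With everything in SI (GPa, ×10⁻⁶/K, MPa):
  material C: E = 134.3, α = 11.9, σ_y = 222.0 → σ = 307 MPa, n = 0.723
  material V: E = 104.5, α = 18.6, σ_y = 216.0 → σ = 373 MPa, n = 0.579
  material X: E = 126.0, α = 17.4, σ_y = 126.2 → σ = 421 MPa, n = 0.300
  material R: E = 195.8, α = 17.4, σ_y = 243.0 → σ = 654 MPa, n = 0.371
The minimum is material X at n = 0.300.

material X, n = 0.300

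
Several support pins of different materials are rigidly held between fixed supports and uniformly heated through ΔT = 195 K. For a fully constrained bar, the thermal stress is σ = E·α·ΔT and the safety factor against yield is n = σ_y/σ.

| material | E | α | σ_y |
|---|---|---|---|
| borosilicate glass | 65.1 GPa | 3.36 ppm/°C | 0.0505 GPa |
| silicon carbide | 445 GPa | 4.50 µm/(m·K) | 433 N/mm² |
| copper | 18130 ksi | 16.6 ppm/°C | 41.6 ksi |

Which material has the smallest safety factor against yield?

Converting E to GPa, α to ×10⁻⁶/K, σ_y to MPa, then σ and n for each:
  borosilicate glass: E = 65.10, α = 3.36, σ_y = 50.50 → σ = 42.7 MPa, n = 1.18
  silicon carbide: E = 445.0, α = 4.50, σ_y = 433.0 → σ = 390 MPa, n = 1.11
  copper: E = 125.0, α = 16.6, σ_y = 286.8 → σ = 405 MPa, n = 0.709
Smallest n: copper with n = 0.709.

copper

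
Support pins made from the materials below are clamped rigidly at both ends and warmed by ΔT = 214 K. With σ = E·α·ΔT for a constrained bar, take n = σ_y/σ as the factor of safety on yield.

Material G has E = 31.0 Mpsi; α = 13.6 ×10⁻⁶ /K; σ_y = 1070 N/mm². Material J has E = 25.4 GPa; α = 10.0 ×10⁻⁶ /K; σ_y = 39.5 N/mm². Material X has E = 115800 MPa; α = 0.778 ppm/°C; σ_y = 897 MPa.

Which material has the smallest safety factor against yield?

material J

In consistent units (E in GPa, α in ×10⁻⁶/K, σ_y in MPa):
  material G: E = 213.7, α = 13.6, σ_y = 1070 → σ = 622 MPa, n = 1.72
  material J: E = 25.40, α = 10.0, σ_y = 39.50 → σ = 54.4 MPa, n = 0.727
  material X: E = 115.8, α = 0.778, σ_y = 897.0 → σ = 19.3 MPa, n = 46.5
Smallest n: material J with n = 0.727.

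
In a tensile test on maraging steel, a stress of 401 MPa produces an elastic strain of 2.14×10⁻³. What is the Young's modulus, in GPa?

187 GPa

E = σ/ε = 401 MPa / 2.14×10⁻³ = 187400 MPa = 187 GPa.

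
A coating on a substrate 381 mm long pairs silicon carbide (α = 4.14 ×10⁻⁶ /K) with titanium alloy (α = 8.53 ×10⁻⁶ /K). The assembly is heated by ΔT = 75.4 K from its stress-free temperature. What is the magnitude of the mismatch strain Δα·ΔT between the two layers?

3.31×10⁻⁴

Δα = |4.14 − 8.53|×10⁻⁶/K = 4.39×10⁻⁶/K.
Mismatch strain = Δα·ΔT = 4.39×10⁻⁶ × 75.4 = 3.31×10⁻⁴.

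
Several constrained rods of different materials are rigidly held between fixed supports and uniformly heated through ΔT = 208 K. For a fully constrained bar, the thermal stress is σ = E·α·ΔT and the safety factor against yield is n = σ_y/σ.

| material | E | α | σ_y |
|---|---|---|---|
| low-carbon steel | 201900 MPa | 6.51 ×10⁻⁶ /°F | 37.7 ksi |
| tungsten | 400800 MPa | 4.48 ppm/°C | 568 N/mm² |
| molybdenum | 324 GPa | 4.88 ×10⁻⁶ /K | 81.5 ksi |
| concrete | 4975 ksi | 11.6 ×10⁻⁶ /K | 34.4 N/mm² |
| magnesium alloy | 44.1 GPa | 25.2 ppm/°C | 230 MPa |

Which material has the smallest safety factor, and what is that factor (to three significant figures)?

concrete, n = 0.416

In consistent units (E in GPa, α in ×10⁻⁶/K, σ_y in MPa):
  low-carbon steel: E = 201.9, α = 11.7, σ_y = 259.9 → σ = 492 MPa, n = 0.528
  tungsten: E = 400.8, α = 4.48, σ_y = 568.0 → σ = 373 MPa, n = 1.52
  molybdenum: E = 324.0, α = 4.88, σ_y = 561.9 → σ = 329 MPa, n = 1.71
  concrete: E = 34.30, α = 11.6, σ_y = 34.40 → σ = 82.8 MPa, n = 0.416
  magnesium alloy: E = 44.10, α = 25.2, σ_y = 230.0 → σ = 231 MPa, n = 0.995
Smallest n: concrete with n = 0.416.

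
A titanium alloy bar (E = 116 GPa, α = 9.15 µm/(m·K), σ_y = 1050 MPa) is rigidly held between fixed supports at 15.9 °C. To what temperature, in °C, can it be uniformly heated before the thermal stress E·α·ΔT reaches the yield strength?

1010 °C

E·α·ΔT = 1050 MPa ⇒ ΔT = 1050 / (116.0×10³ × 9.15×10⁻⁶) = 989.3 K.
T = 15.9 + 989.3 = 1005 °C.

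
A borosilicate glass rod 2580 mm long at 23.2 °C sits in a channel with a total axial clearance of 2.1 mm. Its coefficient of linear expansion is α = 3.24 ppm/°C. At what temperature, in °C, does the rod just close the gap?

274 °C

α·L₀·ΔT = 2.1 mm ⇒ ΔT = 2.1 / (3.24×10⁻⁶ × 2580.0) = 251.2 K.
T = 23.2 + 251.2 = 274.4 °C.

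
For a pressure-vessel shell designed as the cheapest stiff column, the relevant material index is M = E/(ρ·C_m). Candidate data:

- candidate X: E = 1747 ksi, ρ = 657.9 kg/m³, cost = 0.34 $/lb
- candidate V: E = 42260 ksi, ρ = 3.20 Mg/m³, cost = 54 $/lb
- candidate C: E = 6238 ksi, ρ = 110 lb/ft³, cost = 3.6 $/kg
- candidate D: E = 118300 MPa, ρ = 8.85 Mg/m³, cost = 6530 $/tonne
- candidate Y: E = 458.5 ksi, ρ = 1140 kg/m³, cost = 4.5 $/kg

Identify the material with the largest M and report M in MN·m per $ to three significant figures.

In SI units:
  candidate X: E = 12.05 GPa, ρ = 657.9 kg/m³, cost = 0.7496 $/kg
  candidate V: E = 291.4 GPa, ρ = 3200 kg/m³, cost = 119.0 $/kg
  candidate C: E = 43.01 GPa, ρ = 1762 kg/m³, cost = 3.600 $/kg
  candidate D: E = 118.3 GPa, ρ = 8850 kg/m³, cost = 6.530 $/kg
  candidate Y: E = 3.161 GPa, ρ = 1140 kg/m³, cost = 4.500 $/kg
  candidate X: M = 24.4 MN·m per $
  candidate C: M = 6.78 MN·m per $
  candidate D: M = 2.05 MN·m per $
  candidate V: M = 0.765 MN·m per $
  candidate Y: M = 0.616 MN·m per $
Candidate X has the largest M.

candidate X, M = 24.4 MN·m per $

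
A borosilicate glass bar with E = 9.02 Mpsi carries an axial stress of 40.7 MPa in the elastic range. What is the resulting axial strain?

6.54×10⁻⁴

E = 9.02 Mpsi = 62.19 GPa = 62190 MPa.
ε = σ/E = 40.7 / 62190 = 6.54×10⁻⁴.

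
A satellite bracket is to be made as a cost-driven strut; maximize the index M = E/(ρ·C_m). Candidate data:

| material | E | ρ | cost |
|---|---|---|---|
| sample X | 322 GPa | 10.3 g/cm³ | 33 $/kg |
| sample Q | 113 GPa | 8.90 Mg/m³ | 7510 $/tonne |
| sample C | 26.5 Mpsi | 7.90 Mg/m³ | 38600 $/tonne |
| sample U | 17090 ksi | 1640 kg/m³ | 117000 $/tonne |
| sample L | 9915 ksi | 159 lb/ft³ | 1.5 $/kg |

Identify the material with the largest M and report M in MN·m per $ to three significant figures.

In SI units:
  sample X: E = 322.0 GPa, ρ = 10300 kg/m³, cost = 33.00 $/kg
  sample Q: E = 113.0 GPa, ρ = 8900 kg/m³, cost = 7.510 $/kg
  sample C: E = 182.7 GPa, ρ = 7900 kg/m³, cost = 38.60 $/kg
  sample U: E = 117.8 GPa, ρ = 1640 kg/m³, cost = 117.0 $/kg
  sample L: E = 68.36 GPa, ρ = 2547 kg/m³, cost = 1.500 $/kg
  sample L: M = 17.9 MN·m per $
  sample Q: M = 1.69 MN·m per $
  sample X: M = 0.947 MN·m per $
  sample U: M = 0.614 MN·m per $
  sample C: M = 0.599 MN·m per $
Highest index: sample L.

sample L, M = 17.9 MN·m per $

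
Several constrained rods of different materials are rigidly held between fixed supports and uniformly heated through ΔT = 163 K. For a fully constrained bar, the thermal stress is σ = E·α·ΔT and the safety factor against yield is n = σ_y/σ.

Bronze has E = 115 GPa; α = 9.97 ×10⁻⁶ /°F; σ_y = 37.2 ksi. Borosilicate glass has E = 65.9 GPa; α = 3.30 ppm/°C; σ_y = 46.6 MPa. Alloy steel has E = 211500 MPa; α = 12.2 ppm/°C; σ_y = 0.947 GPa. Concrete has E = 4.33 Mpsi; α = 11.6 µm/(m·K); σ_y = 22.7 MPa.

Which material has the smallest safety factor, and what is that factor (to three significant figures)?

Per material, after unit conversion:
  bronze: E = 115.0, α = 17.9, σ_y = 256.5 → σ = 336 MPa, n = 0.762
  borosilicate glass: E = 65.90, α = 3.30, σ_y = 46.60 → σ = 35.4 MPa, n = 1.31
  alloy steel: E = 211.5, α = 12.2, σ_y = 947.0 → σ = 421 MPa, n = 2.25
  concrete: E = 29.85, α = 11.6, σ_y = 22.70 → σ = 56.4 MPa, n = 0.402
The minimum is concrete at n = 0.402.

concrete, n = 0.402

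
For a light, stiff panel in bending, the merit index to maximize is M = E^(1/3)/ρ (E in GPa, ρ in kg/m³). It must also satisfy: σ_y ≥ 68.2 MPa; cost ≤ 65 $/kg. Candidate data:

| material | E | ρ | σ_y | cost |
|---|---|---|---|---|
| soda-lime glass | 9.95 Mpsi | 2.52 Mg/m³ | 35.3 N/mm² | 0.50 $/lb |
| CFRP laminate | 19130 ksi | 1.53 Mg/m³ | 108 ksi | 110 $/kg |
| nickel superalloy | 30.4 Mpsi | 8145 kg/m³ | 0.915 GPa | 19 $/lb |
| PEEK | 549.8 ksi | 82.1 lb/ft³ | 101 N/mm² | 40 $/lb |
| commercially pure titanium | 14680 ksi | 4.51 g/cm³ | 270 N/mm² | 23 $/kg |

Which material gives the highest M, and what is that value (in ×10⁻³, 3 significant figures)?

Screen on constraints: σ_y ≥ 68.2 MPa; cost ≤ 65 $/kg. Survivors: nickel superalloy, commercially pure titanium.
After converting to SI:
  nickel superalloy: E = 209.6 GPa, ρ = 8145 kg/m³
  commercially pure titanium: E = 101.2 GPa, ρ = 4510 kg/m³
  commercially pure titanium: M = 1.03×10⁻³
  nickel superalloy: M = 0.729×10⁻³
Commercially pure titanium ranks first.

commercially pure titanium, M = 1.03×10⁻³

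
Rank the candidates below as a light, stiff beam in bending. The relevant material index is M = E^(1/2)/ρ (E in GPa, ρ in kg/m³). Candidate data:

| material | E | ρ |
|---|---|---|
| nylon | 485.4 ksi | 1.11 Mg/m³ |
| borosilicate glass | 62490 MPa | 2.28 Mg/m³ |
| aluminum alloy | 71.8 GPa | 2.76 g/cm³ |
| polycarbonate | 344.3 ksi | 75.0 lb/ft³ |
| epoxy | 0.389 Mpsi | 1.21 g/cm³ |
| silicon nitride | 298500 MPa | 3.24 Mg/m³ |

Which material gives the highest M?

silicon nitride

Putting every candidate on a common basis:
  nylon: E = 3.347 GPa, ρ = 1110 kg/m³
  borosilicate glass: E = 62.49 GPa, ρ = 2280 kg/m³
  aluminum alloy: E = 71.80 GPa, ρ = 2760 kg/m³
  polycarbonate: E = 2.374 GPa, ρ = 1201 kg/m³
  epoxy: E = 2.682 GPa, ρ = 1210 kg/m³
  silicon nitride: E = 298.5 GPa, ρ = 3240 kg/m³
  silicon nitride: M = 5.33×10⁻³
  borosilicate glass: M = 3.47×10⁻³
  aluminum alloy: M = 3.07×10⁻³
  nylon: M = 1.65×10⁻³
  epoxy: M = 1.35×10⁻³
  polycarbonate: M = 1.28×10⁻³
Highest index: silicon nitride.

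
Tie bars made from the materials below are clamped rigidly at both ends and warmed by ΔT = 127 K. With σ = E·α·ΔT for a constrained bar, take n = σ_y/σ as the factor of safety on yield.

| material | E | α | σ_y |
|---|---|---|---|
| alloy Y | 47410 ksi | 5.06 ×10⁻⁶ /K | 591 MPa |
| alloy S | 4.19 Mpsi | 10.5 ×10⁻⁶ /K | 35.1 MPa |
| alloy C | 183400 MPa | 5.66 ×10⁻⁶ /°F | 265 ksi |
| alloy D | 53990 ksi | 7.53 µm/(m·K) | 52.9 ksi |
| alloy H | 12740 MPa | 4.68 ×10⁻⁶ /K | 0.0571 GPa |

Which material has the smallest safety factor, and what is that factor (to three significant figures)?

alloy S, n = 0.911

With everything in SI (GPa, ×10⁻⁶/K, MPa):
  alloy Y: E = 326.9, α = 5.06, σ_y = 591.0 → σ = 210 MPa, n = 2.81
  alloy S: E = 28.89, α = 10.5, σ_y = 35.10 → σ = 38.5 MPa, n = 0.911
  alloy C: E = 183.4, α = 10.2, σ_y = 1827 → σ = 237 MPa, n = 7.70
  alloy D: E = 372.2, α = 7.53, σ_y = 364.7 → σ = 356 MPa, n = 1.02
  alloy H: E = 12.74, α = 4.68, σ_y = 57.10 → σ = 7.57 MPa, n = 7.54
Smallest n: alloy S with n = 0.911.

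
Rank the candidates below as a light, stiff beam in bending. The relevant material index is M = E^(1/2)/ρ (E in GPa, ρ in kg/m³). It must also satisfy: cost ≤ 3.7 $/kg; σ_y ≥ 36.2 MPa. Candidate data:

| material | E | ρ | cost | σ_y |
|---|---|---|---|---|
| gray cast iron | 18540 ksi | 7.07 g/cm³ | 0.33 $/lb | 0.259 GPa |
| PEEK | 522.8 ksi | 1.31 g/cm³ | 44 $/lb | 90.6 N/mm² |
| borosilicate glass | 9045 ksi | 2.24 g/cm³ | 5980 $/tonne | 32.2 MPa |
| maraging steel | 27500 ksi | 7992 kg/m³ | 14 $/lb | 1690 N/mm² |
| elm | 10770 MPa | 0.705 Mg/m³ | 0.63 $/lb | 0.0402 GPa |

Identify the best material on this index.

Screen on constraints: cost ≤ 3.7 $/kg; σ_y ≥ 36.2 MPa. Survivors: gray cast iron, elm.
In SI units:
  gray cast iron: E = 127.8 GPa, ρ = 7070 kg/m³
  elm: E = 10.77 GPa, ρ = 705.0 kg/m³
  elm: M = 4.65×10⁻³
  gray cast iron: M = 1.60×10⁻³
Elm ranks first.

elm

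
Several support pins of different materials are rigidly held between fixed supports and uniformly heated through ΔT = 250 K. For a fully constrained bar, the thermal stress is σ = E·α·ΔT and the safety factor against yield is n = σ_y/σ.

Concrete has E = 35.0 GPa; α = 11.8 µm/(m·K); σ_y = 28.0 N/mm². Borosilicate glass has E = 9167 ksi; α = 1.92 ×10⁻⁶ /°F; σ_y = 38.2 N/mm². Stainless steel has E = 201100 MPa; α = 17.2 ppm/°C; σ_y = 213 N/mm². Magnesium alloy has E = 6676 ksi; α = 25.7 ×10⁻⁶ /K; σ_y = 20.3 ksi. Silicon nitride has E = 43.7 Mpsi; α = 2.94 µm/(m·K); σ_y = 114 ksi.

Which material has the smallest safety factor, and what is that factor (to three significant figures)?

Converting E to GPa, α to ×10⁻⁶/K, σ_y to MPa, then σ and n for each:
  concrete: E = 35.00, α = 11.8, σ_y = 28.00 → σ = 103 MPa, n = 0.271
  borosilicate glass: E = 63.20, α = 3.46, σ_y = 38.20 → σ = 54.6 MPa, n = 0.700
  stainless steel: E = 201.1, α = 17.2, σ_y = 213.0 → σ = 865 MPa, n = 0.246
  magnesium alloy: E = 46.03, α = 25.7, σ_y = 140.0 → σ = 296 MPa, n = 0.473
  silicon nitride: E = 301.3, α = 2.94, σ_y = 786.0 → σ = 221 MPa, n = 3.55
Stainless steel has the lowest safety factor, n = 0.246.

stainless steel, n = 0.246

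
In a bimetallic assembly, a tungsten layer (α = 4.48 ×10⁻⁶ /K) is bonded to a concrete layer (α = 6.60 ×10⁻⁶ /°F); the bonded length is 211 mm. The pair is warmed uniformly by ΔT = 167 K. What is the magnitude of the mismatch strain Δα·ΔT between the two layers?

concrete: α = 6.60×10⁻⁶/°F × 9/5 = 11.9×10⁻⁶/K.
Δα = |4.48 − 11.9|×10⁻⁶/K = 7.40×10⁻⁶/K.
Mismatch strain = Δα·ΔT = 7.40×10⁻⁶ × 167.0 = 1.24×10⁻³.

1.24×10⁻³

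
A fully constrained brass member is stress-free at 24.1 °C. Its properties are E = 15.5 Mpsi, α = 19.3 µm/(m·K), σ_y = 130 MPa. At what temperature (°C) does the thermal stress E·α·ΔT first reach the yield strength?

E = 15.5 Mpsi = 106.9 GPa.
E·α·ΔT = 130.0 MPa ⇒ ΔT = 130.0 / (106.9×10³ × 19.3×10⁻⁶) = 63.03 K.
T = 24.1 + 63.03 = 87.13 °C.

87.1 °C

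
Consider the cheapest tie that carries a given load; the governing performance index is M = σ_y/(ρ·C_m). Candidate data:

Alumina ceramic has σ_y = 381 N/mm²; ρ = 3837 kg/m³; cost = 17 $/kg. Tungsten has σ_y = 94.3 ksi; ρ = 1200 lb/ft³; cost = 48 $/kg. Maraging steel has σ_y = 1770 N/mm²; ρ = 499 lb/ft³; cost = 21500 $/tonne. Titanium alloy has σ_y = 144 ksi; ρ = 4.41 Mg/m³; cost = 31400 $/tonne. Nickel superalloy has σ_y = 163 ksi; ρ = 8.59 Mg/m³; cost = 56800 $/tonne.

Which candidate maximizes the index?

maraging steel

After converting to SI:
  alumina ceramic: σ_y = 381.0 MPa, ρ = 3837 kg/m³, cost = 17.00 $/kg
  tungsten: σ_y = 650.2 MPa, ρ = 19220 kg/m³, cost = 48.00 $/kg
  maraging steel: σ_y = 1770 MPa, ρ = 7993 kg/m³, cost = 21.50 $/kg
  titanium alloy: σ_y = 992.8 MPa, ρ = 4410 kg/m³, cost = 31.40 $/kg
  nickel superalloy: σ_y = 1124 MPa, ρ = 8590 kg/m³, cost = 56.80 $/kg
  maraging steel: M = 10.3 kN·m per $
  titanium alloy: M = 7.17 kN·m per $
  alumina ceramic: M = 5.84 kN·m per $
  nickel superalloy: M = 2.30 kN·m per $
  tungsten: M = 0.705 kN·m per $
The maximum is for maraging steel.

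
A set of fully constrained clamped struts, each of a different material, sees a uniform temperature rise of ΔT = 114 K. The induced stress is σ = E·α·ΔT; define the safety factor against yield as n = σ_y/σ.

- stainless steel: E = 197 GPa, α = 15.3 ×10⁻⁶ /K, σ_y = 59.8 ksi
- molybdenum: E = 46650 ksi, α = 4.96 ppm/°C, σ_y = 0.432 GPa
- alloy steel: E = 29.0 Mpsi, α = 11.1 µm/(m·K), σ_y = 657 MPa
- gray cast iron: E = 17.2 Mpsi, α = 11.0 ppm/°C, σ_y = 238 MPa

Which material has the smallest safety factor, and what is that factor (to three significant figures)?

stainless steel, n = 1.20

With everything in SI (GPa, ×10⁻⁶/K, MPa):
  stainless steel: E = 197.0, α = 15.3, σ_y = 412.3 → σ = 344 MPa, n = 1.20
  molybdenum: E = 321.6, α = 4.96, σ_y = 432.0 → σ = 182 MPa, n = 2.38
  alloy steel: E = 199.9, α = 11.1, σ_y = 657.0 → σ = 253 MPa, n = 2.60
  gray cast iron: E = 118.6, α = 11.0, σ_y = 238.0 → σ = 149 MPa, n = 1.60
Stainless steel has the lowest safety factor, n = 1.20.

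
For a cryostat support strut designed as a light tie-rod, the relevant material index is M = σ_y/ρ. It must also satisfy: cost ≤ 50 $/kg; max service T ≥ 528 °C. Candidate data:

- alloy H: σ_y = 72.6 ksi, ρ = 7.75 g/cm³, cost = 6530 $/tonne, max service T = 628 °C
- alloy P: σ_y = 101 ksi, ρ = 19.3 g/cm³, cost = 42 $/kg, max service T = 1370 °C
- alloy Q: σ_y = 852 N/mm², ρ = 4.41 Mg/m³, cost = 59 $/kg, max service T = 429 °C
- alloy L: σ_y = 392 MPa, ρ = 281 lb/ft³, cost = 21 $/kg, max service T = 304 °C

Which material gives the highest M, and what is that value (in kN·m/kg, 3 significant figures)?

alloy H, M = 64.6 kN·m/kg

Screen on constraints: cost ≤ 50 $/kg; max service T ≥ 528 °C. Survivors: alloy H, alloy P.
After converting to SI:
  alloy H: σ_y = 500.6 MPa, ρ = 7750 kg/m³
  alloy P: σ_y = 696.4 MPa, ρ = 19300 kg/m³
  alloy H: M = 64.6 kN·m/kg
  alloy P: M = 36.1 kN·m/kg
Alloy H has the largest M.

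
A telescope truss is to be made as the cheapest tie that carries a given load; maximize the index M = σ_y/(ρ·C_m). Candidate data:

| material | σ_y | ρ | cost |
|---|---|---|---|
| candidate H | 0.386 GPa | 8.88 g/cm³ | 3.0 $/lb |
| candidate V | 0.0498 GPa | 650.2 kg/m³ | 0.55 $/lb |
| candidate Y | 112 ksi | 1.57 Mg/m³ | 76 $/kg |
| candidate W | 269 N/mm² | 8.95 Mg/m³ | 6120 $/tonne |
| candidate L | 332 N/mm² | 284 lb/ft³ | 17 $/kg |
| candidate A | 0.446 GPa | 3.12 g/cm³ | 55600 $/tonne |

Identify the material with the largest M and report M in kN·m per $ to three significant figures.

candidate V, M = 63.2 kN·m per $

Normalizing units and computing the index:
  candidate H: σ_y = 386.0 MPa, ρ = 8880 kg/m³, cost = 6.614 $/kg
  candidate V: σ_y = 49.80 MPa, ρ = 650.2 kg/m³, cost = 1.213 $/kg
  candidate Y: σ_y = 772.2 MPa, ρ = 1570 kg/m³, cost = 76.00 $/kg
  candidate W: σ_y = 269.0 MPa, ρ = 8950 kg/m³, cost = 6.120 $/kg
  candidate L: σ_y = 332.0 MPa, ρ = 4549 kg/m³, cost = 17.00 $/kg
  candidate A: σ_y = 446.0 MPa, ρ = 3120 kg/m³, cost = 55.60 $/kg
  candidate V: M = 63.2 kN·m per $
  candidate H: M = 6.57 kN·m per $
  candidate Y: M = 6.47 kN·m per $
  candidate W: M = 4.91 kN·m per $
  candidate L: M = 4.29 kN·m per $
  candidate A: M = 2.57 kN·m per $
Highest index: candidate V.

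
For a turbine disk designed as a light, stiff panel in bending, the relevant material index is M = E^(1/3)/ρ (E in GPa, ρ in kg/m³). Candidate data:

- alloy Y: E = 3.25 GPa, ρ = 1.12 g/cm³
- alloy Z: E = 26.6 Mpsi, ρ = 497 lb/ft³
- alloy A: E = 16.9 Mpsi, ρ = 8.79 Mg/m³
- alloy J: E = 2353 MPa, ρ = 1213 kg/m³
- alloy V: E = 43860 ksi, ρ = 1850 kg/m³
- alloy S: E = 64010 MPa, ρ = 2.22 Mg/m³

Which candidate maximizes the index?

Normalizing units and computing the index:
  alloy Y: E = 3.250 GPa, ρ = 1120 kg/m³
  alloy Z: E = 183.4 GPa, ρ = 7961 kg/m³
  alloy A: E = 116.5 GPa, ρ = 8790 kg/m³
  alloy J: E = 2.353 GPa, ρ = 1213 kg/m³
  alloy V: E = 302.4 GPa, ρ = 1850 kg/m³
  alloy S: E = 64.01 GPa, ρ = 2220 kg/m³
  alloy V: M = 3.63×10⁻³
  alloy S: M = 1.80×10⁻³
  alloy Y: M = 1.32×10⁻³
  alloy J: M = 1.10×10⁻³
  alloy Z: M = 0.714×10⁻³
  alloy A: M = 0.556×10⁻³
Alloy V ranks first.

alloy V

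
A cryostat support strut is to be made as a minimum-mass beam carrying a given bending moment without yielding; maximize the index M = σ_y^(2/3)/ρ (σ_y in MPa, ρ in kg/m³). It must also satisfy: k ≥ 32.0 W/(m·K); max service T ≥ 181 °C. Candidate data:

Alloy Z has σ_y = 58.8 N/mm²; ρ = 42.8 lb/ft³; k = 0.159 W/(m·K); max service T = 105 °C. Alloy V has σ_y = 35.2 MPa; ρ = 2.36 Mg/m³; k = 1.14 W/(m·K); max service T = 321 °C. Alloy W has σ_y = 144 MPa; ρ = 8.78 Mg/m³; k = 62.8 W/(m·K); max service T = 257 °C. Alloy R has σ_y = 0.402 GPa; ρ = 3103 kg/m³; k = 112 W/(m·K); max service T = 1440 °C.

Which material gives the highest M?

Screen on constraints: k ≥ 32.0 W/(m·K); max service T ≥ 181 °C. Survivors: alloy W, alloy R.
In SI units:
  alloy W: σ_y = 144.0 MPa, ρ = 8780 kg/m³
  alloy R: σ_y = 402.0 MPa, ρ = 3103 kg/m³
  alloy R: M = 17.6×10⁻³
  alloy W: M = 3.13×10⁻³
Alloy R ranks first.

alloy R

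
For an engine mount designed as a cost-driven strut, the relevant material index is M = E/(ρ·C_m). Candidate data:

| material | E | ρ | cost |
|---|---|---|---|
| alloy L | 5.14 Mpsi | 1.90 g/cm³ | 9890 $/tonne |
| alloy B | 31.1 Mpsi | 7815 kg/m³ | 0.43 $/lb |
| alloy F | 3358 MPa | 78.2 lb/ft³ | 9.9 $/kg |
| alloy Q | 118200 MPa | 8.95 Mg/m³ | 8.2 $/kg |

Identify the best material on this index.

After converting to SI:
  alloy L: E = 35.44 GPa, ρ = 1900 kg/m³, cost = 9.890 $/kg
  alloy B: E = 214.4 GPa, ρ = 7815 kg/m³, cost = 0.9480 $/kg
  alloy F: E = 3.358 GPa, ρ = 1253 kg/m³, cost = 9.900 $/kg
  alloy Q: E = 118.2 GPa, ρ = 8950 kg/m³, cost = 8.200 $/kg
  alloy B: M = 28.9 MN·m per $
  alloy L: M = 1.89 MN·m per $
  alloy Q: M = 1.61 MN·m per $
  alloy F: M = 0.271 MN·m per $
Alloy B has the largest M.

alloy B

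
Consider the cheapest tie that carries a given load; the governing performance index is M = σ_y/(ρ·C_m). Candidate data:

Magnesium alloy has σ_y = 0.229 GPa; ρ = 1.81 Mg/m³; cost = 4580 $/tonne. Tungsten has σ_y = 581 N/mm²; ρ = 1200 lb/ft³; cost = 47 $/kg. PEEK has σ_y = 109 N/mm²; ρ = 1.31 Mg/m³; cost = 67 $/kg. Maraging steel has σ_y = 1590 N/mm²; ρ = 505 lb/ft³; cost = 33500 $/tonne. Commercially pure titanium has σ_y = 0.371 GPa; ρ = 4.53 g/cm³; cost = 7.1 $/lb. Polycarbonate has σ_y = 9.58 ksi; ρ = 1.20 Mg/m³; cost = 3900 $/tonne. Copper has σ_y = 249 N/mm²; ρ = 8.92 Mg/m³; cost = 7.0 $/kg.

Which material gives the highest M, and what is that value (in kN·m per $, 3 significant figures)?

Normalizing units and computing the index:
  magnesium alloy: σ_y = 229.0 MPa, ρ = 1810 kg/m³, cost = 4.580 $/kg
  tungsten: σ_y = 581.0 MPa, ρ = 19220 kg/m³, cost = 47.00 $/kg
  PEEK: σ_y = 109.0 MPa, ρ = 1310 kg/m³, cost = 67.00 $/kg
  maraging steel: σ_y = 1590 MPa, ρ = 8089 kg/m³, cost = 33.50 $/kg
  commercially pure titanium: σ_y = 371.0 MPa, ρ = 4530 kg/m³, cost = 15.65 $/kg
  polycarbonate: σ_y = 66.05 MPa, ρ = 1200 kg/m³, cost = 3.900 $/kg
  copper: σ_y = 249.0 MPa, ρ = 8920 kg/m³, cost = 7.000 $/kg
  magnesium alloy: M = 27.6 kN·m per $
  polycarbonate: M = 14.1 kN·m per $
  maraging steel: M = 5.87 kN·m per $
  commercially pure titanium: M = 5.23 kN·m per $
  copper: M = 3.99 kN·m per $
  PEEK: M = 1.24 kN·m per $
  tungsten: M = 0.643 kN·m per $
Magnesium alloy has the largest M.

magnesium alloy, M = 27.6 kN·m per $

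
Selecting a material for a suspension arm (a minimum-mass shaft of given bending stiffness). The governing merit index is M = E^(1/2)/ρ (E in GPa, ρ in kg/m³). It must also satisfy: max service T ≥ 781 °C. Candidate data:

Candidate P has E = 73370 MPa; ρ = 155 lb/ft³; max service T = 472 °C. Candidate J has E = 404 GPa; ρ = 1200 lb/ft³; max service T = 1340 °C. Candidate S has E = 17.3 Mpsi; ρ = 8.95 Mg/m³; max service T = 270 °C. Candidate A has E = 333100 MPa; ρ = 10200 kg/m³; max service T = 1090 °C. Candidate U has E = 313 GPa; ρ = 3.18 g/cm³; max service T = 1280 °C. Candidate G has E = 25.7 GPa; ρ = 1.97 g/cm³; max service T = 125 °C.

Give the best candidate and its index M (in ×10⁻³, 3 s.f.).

Screen on constraints: max service T ≥ 781 °C. Survivors: candidate J, candidate A, candidate U.
Putting every candidate on a common basis:
  candidate J: E = 404.0 GPa, ρ = 19220 kg/m³
  candidate A: E = 333.1 GPa, ρ = 10200 kg/m³
  candidate U: E = 313.0 GPa, ρ = 3180 kg/m³
  candidate U: M = 5.56×10⁻³
  candidate A: M = 1.79×10⁻³
  candidate J: M = 1.05×10⁻³
Highest index: candidate U.

candidate U, M = 5.56×10⁻³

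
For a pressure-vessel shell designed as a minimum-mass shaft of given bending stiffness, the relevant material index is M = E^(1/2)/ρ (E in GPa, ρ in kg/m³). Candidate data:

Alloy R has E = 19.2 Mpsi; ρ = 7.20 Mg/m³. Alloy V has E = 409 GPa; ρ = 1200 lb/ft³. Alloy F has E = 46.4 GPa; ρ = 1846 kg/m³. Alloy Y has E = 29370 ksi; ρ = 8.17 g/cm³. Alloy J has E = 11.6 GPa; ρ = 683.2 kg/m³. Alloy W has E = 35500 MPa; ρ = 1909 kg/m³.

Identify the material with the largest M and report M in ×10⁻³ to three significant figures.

Putting every candidate on a common basis:
  alloy R: E = 132.4 GPa, ρ = 7200 kg/m³
  alloy V: E = 409.0 GPa, ρ = 19220 kg/m³
  alloy F: E = 46.40 GPa, ρ = 1846 kg/m³
  alloy Y: E = 202.5 GPa, ρ = 8170 kg/m³
  alloy J: E = 11.60 GPa, ρ = 683.2 kg/m³
  alloy W: E = 35.50 GPa, ρ = 1909 kg/m³
  alloy J: M = 4.99×10⁻³
  alloy F: M = 3.69×10⁻³
  alloy W: M = 3.12×10⁻³
  alloy Y: M = 1.74×10⁻³
  alloy R: M = 1.60×10⁻³
  alloy V: M = 1.05×10⁻³
Highest index: alloy J.

alloy J, M = 4.99×10⁻³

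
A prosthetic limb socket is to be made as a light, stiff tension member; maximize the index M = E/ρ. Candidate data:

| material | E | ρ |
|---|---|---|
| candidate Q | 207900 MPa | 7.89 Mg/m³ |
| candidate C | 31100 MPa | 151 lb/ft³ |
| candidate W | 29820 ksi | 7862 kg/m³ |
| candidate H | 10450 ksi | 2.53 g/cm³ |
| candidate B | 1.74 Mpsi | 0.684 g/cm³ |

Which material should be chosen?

Convert each candidate to consistent units, then evaluate M:
  candidate Q: E = 207.9 GPa, ρ = 7890 kg/m³
  candidate C: E = 31.10 GPa, ρ = 2419 kg/m³
  candidate W: E = 205.6 GPa, ρ = 7862 kg/m³
  candidate H: E = 72.05 GPa, ρ = 2530 kg/m³
  candidate B: E = 12.00 GPa, ρ = 684.0 kg/m³
  candidate H: M = 28.5 MN·m/kg
  candidate Q: M = 26.3 MN·m/kg
  candidate W: M = 26.2 MN·m/kg
  candidate B: M = 17.5 MN·m/kg
  candidate C: M = 12.9 MN·m/kg
Highest index: candidate H.

candidate H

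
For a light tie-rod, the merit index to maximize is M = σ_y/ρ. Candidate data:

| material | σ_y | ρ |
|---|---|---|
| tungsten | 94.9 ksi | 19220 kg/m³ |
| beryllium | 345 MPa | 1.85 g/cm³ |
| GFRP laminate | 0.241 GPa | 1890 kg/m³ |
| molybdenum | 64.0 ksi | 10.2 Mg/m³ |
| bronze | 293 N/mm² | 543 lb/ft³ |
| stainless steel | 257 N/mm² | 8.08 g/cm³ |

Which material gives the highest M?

Convert each candidate to consistent units, then evaluate M:
  tungsten: σ_y = 654.3 MPa, ρ = 19220 kg/m³
  beryllium: σ_y = 345.0 MPa, ρ = 1850 kg/m³
  GFRP laminate: σ_y = 241.0 MPa, ρ = 1890 kg/m³
  molybdenum: σ_y = 441.3 MPa, ρ = 10200 kg/m³
  bronze: σ_y = 293.0 MPa, ρ = 8698 kg/m³
  stainless steel: σ_y = 257.0 MPa, ρ = 8080 kg/m³
  beryllium: M = 186 kN·m/kg
  GFRP laminate: M = 128 kN·m/kg
  molybdenum: M = 43.3 kN·m/kg
  tungsten: M = 34.0 kN·m/kg
  bronze: M = 33.7 kN·m/kg
  stainless steel: M = 31.8 kN·m/kg
The maximum is for beryllium.

beryllium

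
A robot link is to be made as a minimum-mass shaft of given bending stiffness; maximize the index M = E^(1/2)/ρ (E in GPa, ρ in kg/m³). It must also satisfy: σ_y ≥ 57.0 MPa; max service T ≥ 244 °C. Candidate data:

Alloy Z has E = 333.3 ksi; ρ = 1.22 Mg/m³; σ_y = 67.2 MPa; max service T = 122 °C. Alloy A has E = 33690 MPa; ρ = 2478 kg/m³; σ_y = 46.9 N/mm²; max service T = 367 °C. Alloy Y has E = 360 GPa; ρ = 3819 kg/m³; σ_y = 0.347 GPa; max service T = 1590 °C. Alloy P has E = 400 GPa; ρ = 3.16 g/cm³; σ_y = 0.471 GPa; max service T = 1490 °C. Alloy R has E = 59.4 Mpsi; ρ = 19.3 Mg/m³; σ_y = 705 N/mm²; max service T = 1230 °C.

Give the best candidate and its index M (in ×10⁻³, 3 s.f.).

Screen on constraints: σ_y ≥ 57.0 MPa; max service T ≥ 244 °C. Survivors: alloy Y, alloy P, alloy R.
Normalizing units and computing the index:
  alloy Y: E = 360.0 GPa, ρ = 3819 kg/m³
  alloy P: E = 400.0 GPa, ρ = 3160 kg/m³
  alloy R: E = 409.5 GPa, ρ = 19300 kg/m³
  alloy P: M = 6.33×10⁻³
  alloy Y: M = 4.97×10⁻³
  alloy R: M = 1.05×10⁻³
The maximum is for alloy P.

alloy P, M = 6.33×10⁻³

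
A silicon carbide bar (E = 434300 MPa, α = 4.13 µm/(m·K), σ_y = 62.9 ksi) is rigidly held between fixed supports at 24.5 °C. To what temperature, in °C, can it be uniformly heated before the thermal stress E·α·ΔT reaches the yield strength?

E = 434300 MPa = 434.3 GPa.
σ_y = 62.9 ksi = 433.7 MPa.
E·α·ΔT = 433.7 MPa ⇒ ΔT = 433.7 / (434.3×10³ × 4.13×10⁻⁶) = 241.8 K.
T = 24.5 + 241.8 = 266.3 °C.

266 °C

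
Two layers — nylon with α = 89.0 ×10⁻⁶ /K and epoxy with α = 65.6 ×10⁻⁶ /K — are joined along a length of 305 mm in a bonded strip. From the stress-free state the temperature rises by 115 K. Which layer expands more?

nylon

α(nylon) = 89.0×10⁻⁶/K vs α(epoxy) = 65.6×10⁻⁶/K.
Higher α expands more for the same ΔT: nylon.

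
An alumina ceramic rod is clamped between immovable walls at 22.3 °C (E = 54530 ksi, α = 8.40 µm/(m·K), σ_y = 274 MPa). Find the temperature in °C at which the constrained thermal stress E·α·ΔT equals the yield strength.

E = 54530 ksi = 376.0 GPa.
E·α·ΔT = 274.0 MPa ⇒ ΔT = 274.0 / (376.0×10³ × 8.40×10⁻⁶) = 86.76 K.
T = 22.3 + 86.76 = 109.1 °C.

109 °C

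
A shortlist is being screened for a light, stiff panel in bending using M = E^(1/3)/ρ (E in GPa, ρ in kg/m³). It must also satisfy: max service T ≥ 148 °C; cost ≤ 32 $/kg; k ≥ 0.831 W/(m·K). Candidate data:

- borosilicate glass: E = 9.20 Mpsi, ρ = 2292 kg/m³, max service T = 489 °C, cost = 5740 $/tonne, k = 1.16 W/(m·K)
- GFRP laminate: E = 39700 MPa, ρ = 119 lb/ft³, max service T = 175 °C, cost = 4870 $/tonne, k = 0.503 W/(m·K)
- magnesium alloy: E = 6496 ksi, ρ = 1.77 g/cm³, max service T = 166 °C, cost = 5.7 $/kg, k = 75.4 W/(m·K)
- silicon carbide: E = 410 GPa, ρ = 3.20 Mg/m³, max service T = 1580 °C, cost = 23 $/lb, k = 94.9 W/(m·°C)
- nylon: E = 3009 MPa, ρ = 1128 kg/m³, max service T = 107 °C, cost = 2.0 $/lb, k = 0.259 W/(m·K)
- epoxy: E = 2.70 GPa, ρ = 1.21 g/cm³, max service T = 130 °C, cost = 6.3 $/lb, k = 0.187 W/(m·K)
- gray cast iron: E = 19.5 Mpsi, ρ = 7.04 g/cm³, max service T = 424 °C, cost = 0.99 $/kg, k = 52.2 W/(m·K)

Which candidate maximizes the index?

magnesium alloy

Screen on constraints: max service T ≥ 148 °C; cost ≤ 32 $/kg; k ≥ 0.831 W/(m·K). Survivors: borosilicate glass, magnesium alloy, gray cast iron.
Convert each candidate to consistent units, then evaluate M:
  borosilicate glass: E = 63.43 GPa, ρ = 2292 kg/m³
  magnesium alloy: E = 44.79 GPa, ρ = 1770 kg/m³
  gray cast iron: E = 134.4 GPa, ρ = 7040 kg/m³
  magnesium alloy: M = 2.01×10⁻³
  borosilicate glass: M = 1.74×10⁻³
  gray cast iron: M = 0.728×10⁻³
Magnesium alloy ranks first.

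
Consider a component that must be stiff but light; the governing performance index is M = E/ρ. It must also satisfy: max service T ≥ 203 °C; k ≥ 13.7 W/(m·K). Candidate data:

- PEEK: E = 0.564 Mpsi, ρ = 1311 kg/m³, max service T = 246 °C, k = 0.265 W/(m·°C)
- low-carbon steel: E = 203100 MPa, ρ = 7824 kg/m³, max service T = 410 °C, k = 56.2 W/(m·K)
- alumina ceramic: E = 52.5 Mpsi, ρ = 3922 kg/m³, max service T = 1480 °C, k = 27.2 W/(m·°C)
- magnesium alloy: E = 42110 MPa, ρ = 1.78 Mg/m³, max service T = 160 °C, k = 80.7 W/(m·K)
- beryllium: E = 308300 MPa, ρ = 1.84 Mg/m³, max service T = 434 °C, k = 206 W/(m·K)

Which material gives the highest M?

beryllium

Screen on constraints: max service T ≥ 203 °C; k ≥ 13.7 W/(m·K). Survivors: low-carbon steel, alumina ceramic, beryllium.
Putting every candidate on a common basis:
  low-carbon steel: E = 203.1 GPa, ρ = 7824 kg/m³
  alumina ceramic: E = 362.0 GPa, ρ = 3922 kg/m³
  beryllium: E = 308.3 GPa, ρ = 1840 kg/m³
  beryllium: M = 168 MN·m/kg
  alumina ceramic: M = 92.3 MN·m/kg
  low-carbon steel: M = 26.0 MN·m/kg
Beryllium ranks first.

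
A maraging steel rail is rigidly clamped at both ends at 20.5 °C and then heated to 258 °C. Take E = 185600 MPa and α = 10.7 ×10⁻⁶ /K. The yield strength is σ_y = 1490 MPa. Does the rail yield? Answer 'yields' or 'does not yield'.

E = 185600 MPa = 185.6 GPa.
ΔT = 237.5 K. Constrained thermal stress σ = E·α·ΔT = 185.6×10³ MPa × 10.7×10⁻⁶ × 237.5 = 472 MPa (compressive).
Compare to σ_y = 1490 MPa: σ < σ_y, so it does not yield.

does not yield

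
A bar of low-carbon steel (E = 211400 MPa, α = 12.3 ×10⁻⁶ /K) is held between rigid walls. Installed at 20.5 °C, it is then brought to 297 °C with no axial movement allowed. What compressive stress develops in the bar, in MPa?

719 MPa

E = 211400 MPa = 211.4 GPa.
ΔT = 276.5 K. Constrained thermal stress σ = E·α·ΔT = 211.4×10³ MPa × 12.3×10⁻⁶ × 276.5 = 719 MPa (compressive).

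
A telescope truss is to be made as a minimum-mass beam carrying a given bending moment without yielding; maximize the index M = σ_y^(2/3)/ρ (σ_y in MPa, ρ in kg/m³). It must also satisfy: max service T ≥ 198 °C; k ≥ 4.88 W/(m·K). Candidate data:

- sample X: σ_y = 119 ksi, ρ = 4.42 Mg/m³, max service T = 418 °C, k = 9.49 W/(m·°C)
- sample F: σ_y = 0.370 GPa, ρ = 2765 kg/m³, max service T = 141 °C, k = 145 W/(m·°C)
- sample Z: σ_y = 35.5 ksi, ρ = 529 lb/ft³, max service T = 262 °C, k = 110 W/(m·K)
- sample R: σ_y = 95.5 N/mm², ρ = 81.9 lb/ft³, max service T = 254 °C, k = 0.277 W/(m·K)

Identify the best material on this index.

Screen on constraints: max service T ≥ 198 °C; k ≥ 4.88 W/(m·K). Survivors: sample X, sample Z.
In SI units:
  sample X: σ_y = 820.5 MPa, ρ = 4420 kg/m³
  sample Z: σ_y = 244.8 MPa, ρ = 8474 kg/m³
  sample X: M = 19.8×10⁻³
  sample Z: M = 4.62×10⁻³
Sample X ranks first.

sample X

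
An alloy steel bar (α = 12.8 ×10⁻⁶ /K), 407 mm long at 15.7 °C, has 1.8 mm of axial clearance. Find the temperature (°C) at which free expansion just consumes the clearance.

361 °C

α·L₀·ΔT = 1.8 mm ⇒ ΔT = 1.8 / (12.8×10⁻⁶ × 407.0) = 345.5 K.
T = 15.7 + 345.5 = 361.2 °C.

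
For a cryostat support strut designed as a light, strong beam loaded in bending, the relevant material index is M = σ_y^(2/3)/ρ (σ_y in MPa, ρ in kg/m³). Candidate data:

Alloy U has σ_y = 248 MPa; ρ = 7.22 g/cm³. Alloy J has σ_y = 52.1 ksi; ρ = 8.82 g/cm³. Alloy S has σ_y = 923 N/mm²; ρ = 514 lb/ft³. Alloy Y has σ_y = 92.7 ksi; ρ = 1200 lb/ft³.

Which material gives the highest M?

After converting to SI:
  alloy U: σ_y = 248.0 MPa, ρ = 7220 kg/m³
  alloy J: σ_y = 359.2 MPa, ρ = 8820 kg/m³
  alloy S: σ_y = 923.0 MPa, ρ = 8233 kg/m³
  alloy Y: σ_y = 639.1 MPa, ρ = 19220 kg/m³
  alloy S: M = 11.5×10⁻³
  alloy J: M = 5.73×10⁻³
  alloy U: M = 5.47×10⁻³
  alloy Y: M = 3.86×10⁻³
Alloy S ranks first.

alloy S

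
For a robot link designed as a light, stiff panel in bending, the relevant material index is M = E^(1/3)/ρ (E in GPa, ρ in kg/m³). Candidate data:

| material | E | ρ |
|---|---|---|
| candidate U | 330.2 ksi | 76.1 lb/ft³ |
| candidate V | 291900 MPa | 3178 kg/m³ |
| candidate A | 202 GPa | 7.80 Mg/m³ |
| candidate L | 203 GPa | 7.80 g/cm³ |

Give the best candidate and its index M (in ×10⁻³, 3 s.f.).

candidate V, M = 2.09×10⁻³

Putting every candidate on a common basis:
  candidate U: E = 2.277 GPa, ρ = 1219 kg/m³
  candidate V: E = 291.9 GPa, ρ = 3178 kg/m³
  candidate A: E = 202.0 GPa, ρ = 7800 kg/m³
  candidate L: E = 203.0 GPa, ρ = 7800 kg/m³
  candidate V: M = 2.09×10⁻³
  candidate U: M = 1.08×10⁻³
  candidate L: M = 0.753×10⁻³
  candidate A: M = 0.752×10⁻³
Highest index: candidate V.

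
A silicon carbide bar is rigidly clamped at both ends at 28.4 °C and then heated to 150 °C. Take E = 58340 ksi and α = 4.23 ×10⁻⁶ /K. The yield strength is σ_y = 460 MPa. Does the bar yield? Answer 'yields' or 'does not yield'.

does not yield

E = 58340 ksi = 402.2 GPa.
ΔT = 121.6 K. Constrained thermal stress σ = E·α·ΔT = 402.2×10³ MPa × 4.23×10⁻⁶ × 121.6 = 207 MPa (compressive).
Compare to σ_y = 460 MPa: σ < σ_y, so it does not yield.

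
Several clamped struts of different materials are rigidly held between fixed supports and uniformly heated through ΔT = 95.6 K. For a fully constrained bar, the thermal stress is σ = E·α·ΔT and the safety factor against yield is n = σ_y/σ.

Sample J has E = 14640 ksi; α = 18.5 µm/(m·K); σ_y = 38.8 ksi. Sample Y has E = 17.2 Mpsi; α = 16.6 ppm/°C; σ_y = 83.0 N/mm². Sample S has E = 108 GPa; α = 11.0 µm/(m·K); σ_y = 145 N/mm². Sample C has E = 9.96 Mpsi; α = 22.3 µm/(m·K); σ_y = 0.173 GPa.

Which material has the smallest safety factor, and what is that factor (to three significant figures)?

With everything in SI (GPa, ×10⁻⁶/K, MPa):
  sample J: E = 100.9, α = 18.5, σ_y = 267.5 → σ = 179 MPa, n = 1.50
  sample Y: E = 118.6, α = 16.6, σ_y = 83.00 → σ = 188 MPa, n = 0.441
  sample S: E = 108.0, α = 11.0, σ_y = 145.0 → σ = 114 MPa, n = 1.28
  sample C: E = 68.67, α = 22.3, σ_y = 173.0 → σ = 146 MPa, n = 1.18
The minimum is sample Y at n = 0.441.

sample Y, n = 0.441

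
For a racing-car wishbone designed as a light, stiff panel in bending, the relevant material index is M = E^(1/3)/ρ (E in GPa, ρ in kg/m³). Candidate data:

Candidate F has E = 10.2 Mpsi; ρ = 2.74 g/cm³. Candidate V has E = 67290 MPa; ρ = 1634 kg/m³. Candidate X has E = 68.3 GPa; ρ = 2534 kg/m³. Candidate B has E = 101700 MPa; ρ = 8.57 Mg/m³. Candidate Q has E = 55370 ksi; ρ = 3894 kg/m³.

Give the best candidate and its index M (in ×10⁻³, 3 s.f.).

candidate V, M = 2.49×10⁻³

In SI units:
  candidate F: E = 70.33 GPa, ρ = 2740 kg/m³
  candidate V: E = 67.29 GPa, ρ = 1634 kg/m³
  candidate X: E = 68.30 GPa, ρ = 2534 kg/m³
  candidate B: E = 101.7 GPa, ρ = 8570 kg/m³
  candidate Q: E = 381.8 GPa, ρ = 3894 kg/m³
  candidate V: M = 2.49×10⁻³
  candidate Q: M = 1.86×10⁻³
  candidate X: M = 1.61×10⁻³
  candidate F: M = 1.51×10⁻³
  candidate B: M = 0.545×10⁻³
Highest index: candidate V.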